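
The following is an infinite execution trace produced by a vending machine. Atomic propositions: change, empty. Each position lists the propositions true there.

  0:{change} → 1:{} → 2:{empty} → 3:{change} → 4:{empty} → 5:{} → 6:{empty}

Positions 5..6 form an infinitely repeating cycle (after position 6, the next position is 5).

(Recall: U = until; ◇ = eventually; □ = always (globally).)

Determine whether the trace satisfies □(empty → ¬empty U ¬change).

empty → ¬empty U ¬change holds at every position 0..6, and those are all positions ever visited, so □(empty → ¬empty U ¬change) holds.
Positions where empty holds: 2, 4, 6.
Check ¬empty U ¬change at each: 2→ok, 4→ok, 6→ok.

Yes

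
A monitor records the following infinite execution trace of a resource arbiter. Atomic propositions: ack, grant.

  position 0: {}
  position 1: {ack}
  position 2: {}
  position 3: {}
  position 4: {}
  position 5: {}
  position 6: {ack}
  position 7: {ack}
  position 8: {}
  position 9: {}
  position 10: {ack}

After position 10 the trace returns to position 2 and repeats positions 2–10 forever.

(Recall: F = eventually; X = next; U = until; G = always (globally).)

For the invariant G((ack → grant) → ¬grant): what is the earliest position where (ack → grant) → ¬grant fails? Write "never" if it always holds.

never

(ack → grant) → ¬grant holds at every position 0..10, and those are all the positions the trace ever visits, so the invariant G((ack → grant) → ¬grant) is never violated.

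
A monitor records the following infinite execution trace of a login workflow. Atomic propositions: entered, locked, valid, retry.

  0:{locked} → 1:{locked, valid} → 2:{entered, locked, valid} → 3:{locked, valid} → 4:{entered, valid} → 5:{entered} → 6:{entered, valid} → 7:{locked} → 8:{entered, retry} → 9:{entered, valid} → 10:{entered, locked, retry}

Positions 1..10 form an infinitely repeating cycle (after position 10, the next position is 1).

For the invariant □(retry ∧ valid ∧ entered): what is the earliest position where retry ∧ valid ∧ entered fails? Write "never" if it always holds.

At position 0 the labels are {locked}, so retry ∧ valid ∧ entered is false there. This is the first violation.

0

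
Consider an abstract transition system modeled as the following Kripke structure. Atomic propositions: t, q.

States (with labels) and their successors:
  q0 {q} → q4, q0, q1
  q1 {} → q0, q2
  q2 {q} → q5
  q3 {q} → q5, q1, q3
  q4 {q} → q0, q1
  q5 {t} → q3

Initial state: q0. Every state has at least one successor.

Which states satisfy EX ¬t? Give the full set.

{q0, q1, q3, q4, q5}

States satisfying ¬t: {q0, q1, q2, q3, q4}.
States satisfying EX ¬t: {q0, q1, q3, q4, q5}.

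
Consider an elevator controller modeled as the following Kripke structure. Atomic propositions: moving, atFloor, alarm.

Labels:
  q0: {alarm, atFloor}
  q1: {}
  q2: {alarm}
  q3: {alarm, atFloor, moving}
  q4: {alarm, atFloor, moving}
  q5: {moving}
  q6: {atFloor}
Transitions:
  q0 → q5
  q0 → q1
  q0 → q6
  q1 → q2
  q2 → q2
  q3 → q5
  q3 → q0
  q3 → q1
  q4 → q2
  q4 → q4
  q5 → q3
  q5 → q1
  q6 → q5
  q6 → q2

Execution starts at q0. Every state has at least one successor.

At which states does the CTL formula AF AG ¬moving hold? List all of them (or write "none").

States satisfying AG ¬moving: {q1, q2}.
States satisfying AF AG ¬moving: {q1, q2}.

{q1, q2}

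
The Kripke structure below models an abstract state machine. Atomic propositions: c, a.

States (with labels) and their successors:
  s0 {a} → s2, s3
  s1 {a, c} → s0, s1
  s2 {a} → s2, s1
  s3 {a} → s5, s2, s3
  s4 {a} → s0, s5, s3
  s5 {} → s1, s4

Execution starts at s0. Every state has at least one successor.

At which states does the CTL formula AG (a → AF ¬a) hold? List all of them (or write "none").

none

States satisfying a → AF ¬a: {s5}.
States satisfying AG (a → AF ¬a): ∅.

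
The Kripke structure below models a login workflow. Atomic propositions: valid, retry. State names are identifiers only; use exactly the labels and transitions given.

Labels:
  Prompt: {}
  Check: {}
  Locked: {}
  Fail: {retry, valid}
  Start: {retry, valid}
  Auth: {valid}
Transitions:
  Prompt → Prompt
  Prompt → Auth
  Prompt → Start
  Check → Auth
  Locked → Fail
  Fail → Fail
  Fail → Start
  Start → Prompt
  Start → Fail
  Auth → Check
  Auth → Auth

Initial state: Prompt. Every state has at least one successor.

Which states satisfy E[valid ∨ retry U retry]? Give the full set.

States satisfying valid ∨ retry: {Fail, Start, Auth}.
States satisfying retry: {Fail, Start}.
States satisfying E[valid ∨ retry U retry]: {Fail, Start}.

{Fail, Start}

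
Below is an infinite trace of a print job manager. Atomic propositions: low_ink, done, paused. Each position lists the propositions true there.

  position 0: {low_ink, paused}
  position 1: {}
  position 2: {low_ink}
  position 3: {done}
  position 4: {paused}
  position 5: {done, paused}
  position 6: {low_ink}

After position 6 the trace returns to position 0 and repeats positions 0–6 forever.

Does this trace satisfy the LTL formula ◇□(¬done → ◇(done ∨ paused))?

□(¬done → ◇(done ∨ paused)) holds at position 0, which is reachable from 0, so ◇□(¬done → ◇(done ∨ paused)) holds.

Yes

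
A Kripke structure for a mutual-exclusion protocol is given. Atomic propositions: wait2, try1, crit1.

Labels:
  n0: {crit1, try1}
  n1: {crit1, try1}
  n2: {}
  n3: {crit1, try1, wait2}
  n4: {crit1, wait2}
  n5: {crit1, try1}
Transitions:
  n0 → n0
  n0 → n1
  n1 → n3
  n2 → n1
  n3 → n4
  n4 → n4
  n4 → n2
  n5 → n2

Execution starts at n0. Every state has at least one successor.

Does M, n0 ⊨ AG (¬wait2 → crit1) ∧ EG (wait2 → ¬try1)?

No

States satisfying ¬wait2 → crit1: {n0, n1, n3, n4, n5}.
States satisfying AG (¬wait2 → crit1): ∅.
States satisfying wait2 → ¬try1: {n0, n1, n2, n4, n5}.
States satisfying EG (wait2 → ¬try1): {n0, n4}.
States satisfying AG (¬wait2 → crit1) ∧ EG (wait2 → ¬try1): ∅.
n0 ∉ Sat(AG (¬wait2 → crit1) ∧ EG (wait2 → ¬try1)).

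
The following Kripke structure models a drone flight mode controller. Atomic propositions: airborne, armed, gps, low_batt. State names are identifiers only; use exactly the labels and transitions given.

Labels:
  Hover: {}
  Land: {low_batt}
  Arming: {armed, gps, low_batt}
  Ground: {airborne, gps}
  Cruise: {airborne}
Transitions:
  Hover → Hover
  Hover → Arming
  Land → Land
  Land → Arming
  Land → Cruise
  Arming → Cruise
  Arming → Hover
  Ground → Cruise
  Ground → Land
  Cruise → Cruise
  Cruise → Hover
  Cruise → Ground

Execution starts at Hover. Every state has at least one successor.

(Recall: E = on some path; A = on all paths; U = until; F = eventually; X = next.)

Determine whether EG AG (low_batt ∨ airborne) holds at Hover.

Does not hold

States satisfying AG (low_batt ∨ airborne): ∅.
States satisfying EG AG (low_batt ∨ airborne): ∅.
No suitable path/successor from Hover witnesses the formula.
Hover ∉ Sat(EG AG (low_batt ∨ airborne)).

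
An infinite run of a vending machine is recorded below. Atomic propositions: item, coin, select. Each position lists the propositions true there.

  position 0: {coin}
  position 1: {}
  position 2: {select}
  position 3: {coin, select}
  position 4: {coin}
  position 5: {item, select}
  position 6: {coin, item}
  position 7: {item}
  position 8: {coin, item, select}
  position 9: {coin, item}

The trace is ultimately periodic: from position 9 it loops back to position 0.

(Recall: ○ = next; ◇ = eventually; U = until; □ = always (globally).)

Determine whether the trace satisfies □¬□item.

¬□item holds at every position 0..9, and those are all positions ever visited, so □¬□item holds.

Satisfied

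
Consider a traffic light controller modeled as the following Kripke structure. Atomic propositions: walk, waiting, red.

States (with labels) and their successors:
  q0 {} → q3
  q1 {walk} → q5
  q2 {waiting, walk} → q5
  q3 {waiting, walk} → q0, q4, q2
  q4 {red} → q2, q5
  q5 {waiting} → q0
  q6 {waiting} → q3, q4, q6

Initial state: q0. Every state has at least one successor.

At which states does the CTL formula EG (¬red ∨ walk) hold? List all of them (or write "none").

States satisfying ¬red ∨ walk: {q0, q1, q2, q3, q5, q6}.
States satisfying EG (¬red ∨ walk): {q0, q1, q2, q3, q5, q6}.

{q0, q1, q2, q3, q5, q6}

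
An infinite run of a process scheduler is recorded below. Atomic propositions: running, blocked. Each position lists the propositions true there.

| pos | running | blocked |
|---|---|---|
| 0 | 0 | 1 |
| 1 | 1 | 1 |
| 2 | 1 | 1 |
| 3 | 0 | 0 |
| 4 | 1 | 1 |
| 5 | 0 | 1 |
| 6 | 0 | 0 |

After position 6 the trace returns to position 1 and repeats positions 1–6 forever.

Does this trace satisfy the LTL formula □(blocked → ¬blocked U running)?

No

blocked → ¬blocked U running must hold at every position from 0 onward. It fails at position 0, so □(blocked → ¬blocked U running) is false.
Positions where blocked holds: 0, 1, 2, 4, 5.
Check ¬blocked U running at each: 0→fails, 1→ok, 2→ok, 4→ok, 5→fails.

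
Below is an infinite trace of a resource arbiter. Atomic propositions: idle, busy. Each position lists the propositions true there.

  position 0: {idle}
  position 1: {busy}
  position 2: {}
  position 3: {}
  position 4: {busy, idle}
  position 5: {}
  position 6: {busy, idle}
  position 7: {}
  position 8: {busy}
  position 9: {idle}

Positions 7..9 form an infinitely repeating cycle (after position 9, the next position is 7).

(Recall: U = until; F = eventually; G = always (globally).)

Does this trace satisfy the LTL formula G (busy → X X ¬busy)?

busy → X X ¬busy must hold at every position from 0 onward. It fails at position 4, so G (busy → X X ¬busy) is false.
Positions where busy holds: 1, 4, 6, 8.
Check X X ¬busy at each: 1→ok, 4→fails, 6→fails, 8→ok.

Violated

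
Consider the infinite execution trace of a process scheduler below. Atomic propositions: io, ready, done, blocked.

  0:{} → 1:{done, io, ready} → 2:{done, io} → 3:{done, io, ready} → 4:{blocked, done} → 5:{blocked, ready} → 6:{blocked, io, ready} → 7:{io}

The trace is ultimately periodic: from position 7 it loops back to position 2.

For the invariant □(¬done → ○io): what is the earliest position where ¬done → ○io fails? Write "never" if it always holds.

never

¬done → ○io holds at every position 0..7, and those are all the positions the trace ever visits, so the invariant □(¬done → ○io) is never violated.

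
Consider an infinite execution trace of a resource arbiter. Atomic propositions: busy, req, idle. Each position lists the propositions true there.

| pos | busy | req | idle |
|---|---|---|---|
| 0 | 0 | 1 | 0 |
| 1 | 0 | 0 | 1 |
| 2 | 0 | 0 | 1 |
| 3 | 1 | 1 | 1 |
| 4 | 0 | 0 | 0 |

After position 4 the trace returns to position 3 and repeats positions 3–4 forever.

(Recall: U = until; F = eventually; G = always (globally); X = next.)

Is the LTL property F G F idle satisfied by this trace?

Satisfied

G F idle holds at position 0, which is reachable from 0, so F G F idle holds.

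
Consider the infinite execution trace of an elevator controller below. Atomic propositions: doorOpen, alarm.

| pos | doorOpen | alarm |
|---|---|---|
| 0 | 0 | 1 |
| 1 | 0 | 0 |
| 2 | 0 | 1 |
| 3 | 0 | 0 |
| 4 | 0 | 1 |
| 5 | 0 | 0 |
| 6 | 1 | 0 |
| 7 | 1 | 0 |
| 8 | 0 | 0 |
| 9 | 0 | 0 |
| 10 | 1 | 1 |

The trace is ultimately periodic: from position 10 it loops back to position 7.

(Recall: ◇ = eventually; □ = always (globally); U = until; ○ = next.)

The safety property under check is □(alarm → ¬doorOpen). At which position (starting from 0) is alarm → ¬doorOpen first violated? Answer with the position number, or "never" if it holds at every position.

Check alarm → ¬doorOpen at each position in order: 0 ✓, 1 ✓, 2 ✓, 3 ✓, 4 ✓, 5 ✓, 6 ✓, 7 ✓, 8 ✓, 9 ✓.
At position 10 the labels are {alarm, doorOpen}, so alarm → ¬doorOpen is false there. This is the first violation.

10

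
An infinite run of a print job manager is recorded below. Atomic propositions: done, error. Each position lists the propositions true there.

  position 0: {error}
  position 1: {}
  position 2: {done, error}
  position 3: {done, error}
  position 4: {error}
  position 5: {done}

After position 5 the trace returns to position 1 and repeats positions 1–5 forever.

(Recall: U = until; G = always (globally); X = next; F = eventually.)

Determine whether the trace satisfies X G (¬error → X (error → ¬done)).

Violated

The position after 0 is 1; G (¬error → X (error → ¬done)) is false there.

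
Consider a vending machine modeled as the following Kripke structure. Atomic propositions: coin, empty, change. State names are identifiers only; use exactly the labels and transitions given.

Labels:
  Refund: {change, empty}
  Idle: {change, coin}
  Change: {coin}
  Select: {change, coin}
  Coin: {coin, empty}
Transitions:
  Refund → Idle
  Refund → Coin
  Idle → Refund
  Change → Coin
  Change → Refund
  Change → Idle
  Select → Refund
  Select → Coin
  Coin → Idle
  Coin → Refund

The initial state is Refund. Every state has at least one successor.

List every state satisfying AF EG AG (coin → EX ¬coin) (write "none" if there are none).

States satisfying EG AG (coin → EX ¬coin): {Refund, Idle, Change, Select, Coin}.
States satisfying AF EG AG (coin → EX ¬coin): {Refund, Idle, Change, Select, Coin}.

{Refund, Idle, Change, Select, Coin}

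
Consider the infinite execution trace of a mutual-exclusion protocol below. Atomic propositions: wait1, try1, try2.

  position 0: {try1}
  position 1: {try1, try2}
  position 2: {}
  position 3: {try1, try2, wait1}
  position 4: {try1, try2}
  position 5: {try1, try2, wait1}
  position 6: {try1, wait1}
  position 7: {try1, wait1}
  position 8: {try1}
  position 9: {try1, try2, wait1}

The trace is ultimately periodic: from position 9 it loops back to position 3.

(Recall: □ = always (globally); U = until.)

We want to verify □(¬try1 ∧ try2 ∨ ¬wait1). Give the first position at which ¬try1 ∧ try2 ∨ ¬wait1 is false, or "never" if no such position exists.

Check ¬try1 ∧ try2 ∨ ¬wait1 at each position in order: 0 ✓, 1 ✓, 2 ✓.
At position 3 the labels are {try1, try2, wait1}, so ¬try1 ∧ try2 ∨ ¬wait1 is false there. This is the first violation.

3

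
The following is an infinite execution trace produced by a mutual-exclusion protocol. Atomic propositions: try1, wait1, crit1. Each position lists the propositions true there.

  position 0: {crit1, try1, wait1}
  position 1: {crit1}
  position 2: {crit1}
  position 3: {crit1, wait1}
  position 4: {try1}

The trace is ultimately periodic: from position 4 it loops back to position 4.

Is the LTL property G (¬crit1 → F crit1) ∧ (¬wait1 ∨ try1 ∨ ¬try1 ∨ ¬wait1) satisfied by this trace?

¬crit1 → F crit1 must hold at every position from 0 onward. It fails at position 4, so G (¬crit1 → F crit1) is false.
Positions where ¬crit1 holds: 4.
Check F crit1 at each: 4→fails.
At position 0: G (¬crit1 → F crit1) is false; ¬wait1 ∨ try1 ∨ ¬try1 ∨ ¬wait1 is true; so G (¬crit1 → F crit1) ∧ (¬wait1 ∨ try1 ∨ ¬try1 ∨ ¬wait1) is false.

No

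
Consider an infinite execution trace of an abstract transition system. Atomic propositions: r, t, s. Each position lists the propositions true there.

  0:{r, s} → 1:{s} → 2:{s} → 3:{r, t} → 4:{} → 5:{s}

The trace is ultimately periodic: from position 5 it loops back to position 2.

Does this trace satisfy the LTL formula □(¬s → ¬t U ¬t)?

Does not hold

¬s → ¬t U ¬t must hold at every position from 0 onward. It fails at position 3, so □(¬s → ¬t U ¬t) is false.
Positions where ¬s holds: 3, 4.
Check ¬t U ¬t at each: 3→fails, 4→ok.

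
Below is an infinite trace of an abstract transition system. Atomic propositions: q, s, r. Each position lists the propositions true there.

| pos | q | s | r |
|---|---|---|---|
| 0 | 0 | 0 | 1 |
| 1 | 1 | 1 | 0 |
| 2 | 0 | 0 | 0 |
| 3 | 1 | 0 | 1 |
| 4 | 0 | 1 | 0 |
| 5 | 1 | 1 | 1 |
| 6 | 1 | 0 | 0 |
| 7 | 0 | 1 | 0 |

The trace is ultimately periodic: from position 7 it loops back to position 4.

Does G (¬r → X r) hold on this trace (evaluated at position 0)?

Does not hold

¬r → X r must hold at every position from 0 onward. It fails at position 1, so G (¬r → X r) is false.
Positions where ¬r holds: 1, 2, 4, 6, 7.
Check X r at each: 1→fails, 2→ok, 4→ok, 6→fails, 7→fails.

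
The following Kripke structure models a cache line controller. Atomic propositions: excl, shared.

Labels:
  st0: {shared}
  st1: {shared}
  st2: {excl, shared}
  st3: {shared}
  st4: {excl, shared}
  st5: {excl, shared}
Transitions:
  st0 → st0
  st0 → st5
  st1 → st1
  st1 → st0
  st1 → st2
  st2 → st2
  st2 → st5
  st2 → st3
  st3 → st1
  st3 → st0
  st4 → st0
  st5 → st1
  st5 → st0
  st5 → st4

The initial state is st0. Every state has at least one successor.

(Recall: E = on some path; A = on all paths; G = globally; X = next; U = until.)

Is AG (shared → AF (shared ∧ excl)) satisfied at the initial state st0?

States satisfying shared → AF (shared ∧ excl): {st2, st4, st5}.
States satisfying AG (shared → AF (shared ∧ excl)): ∅.
st0 is reachable from st0 and violates shared → AF (shared ∧ excl), so AG fails at st0.
st0 ∉ Sat(AG (shared → AF (shared ∧ excl))).

Does not hold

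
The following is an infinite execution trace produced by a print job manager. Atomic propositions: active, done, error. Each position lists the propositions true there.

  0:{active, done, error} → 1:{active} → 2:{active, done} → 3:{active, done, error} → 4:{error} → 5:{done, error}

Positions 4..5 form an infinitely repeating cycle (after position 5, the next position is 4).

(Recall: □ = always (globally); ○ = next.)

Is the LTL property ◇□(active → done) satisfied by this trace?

□(active → done) holds at position 2, which is reachable from 0, so ◇□(active → done) holds.

Satisfied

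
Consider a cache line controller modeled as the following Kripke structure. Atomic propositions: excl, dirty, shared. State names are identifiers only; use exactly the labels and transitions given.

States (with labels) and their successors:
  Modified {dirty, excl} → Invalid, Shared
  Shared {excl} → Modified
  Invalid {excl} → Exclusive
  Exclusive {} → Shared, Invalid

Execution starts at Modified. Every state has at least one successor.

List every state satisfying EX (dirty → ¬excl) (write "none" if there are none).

{Modified, Invalid, Exclusive}

States satisfying dirty → ¬excl: {Shared, Invalid, Exclusive}.
States satisfying EX (dirty → ¬excl): {Modified, Invalid, Exclusive}.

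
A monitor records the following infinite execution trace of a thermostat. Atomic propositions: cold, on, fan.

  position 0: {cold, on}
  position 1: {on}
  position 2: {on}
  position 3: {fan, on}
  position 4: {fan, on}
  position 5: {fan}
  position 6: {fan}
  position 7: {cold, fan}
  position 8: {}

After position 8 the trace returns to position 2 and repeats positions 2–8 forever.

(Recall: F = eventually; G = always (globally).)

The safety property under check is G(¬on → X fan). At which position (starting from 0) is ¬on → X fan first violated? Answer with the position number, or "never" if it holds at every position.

7

Check ¬on → X fan at each position in order: 0 ✓, 1 ✓, 2 ✓, 3 ✓, 4 ✓, 5 ✓, 6 ✓.
At position 7 the labels are {cold, fan} and the next position 8 has {}, so ¬on → X fan is false there. This is the first violation.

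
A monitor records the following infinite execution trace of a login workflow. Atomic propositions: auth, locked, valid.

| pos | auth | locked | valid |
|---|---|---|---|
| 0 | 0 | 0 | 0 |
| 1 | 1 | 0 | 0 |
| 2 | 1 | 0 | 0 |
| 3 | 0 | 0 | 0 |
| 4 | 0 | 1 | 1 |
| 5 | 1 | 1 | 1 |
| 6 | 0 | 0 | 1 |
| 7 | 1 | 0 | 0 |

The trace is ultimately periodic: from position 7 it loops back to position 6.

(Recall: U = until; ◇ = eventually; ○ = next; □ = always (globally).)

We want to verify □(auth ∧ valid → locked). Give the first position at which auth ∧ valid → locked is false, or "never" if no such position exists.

auth ∧ valid → locked holds at every position 0..7, and those are all the positions the trace ever visits, so the invariant □(auth ∧ valid → locked) is never violated.

never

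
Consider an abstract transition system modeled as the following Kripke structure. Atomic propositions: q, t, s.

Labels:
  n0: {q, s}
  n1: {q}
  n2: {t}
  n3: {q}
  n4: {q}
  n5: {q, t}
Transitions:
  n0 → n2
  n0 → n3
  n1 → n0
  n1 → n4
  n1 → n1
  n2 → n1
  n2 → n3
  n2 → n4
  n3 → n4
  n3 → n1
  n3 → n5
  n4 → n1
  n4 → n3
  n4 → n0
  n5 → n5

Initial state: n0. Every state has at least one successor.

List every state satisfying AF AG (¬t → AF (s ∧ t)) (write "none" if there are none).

{n5}

States satisfying AG (¬t → AF (s ∧ t)): {n5}.
States satisfying AF AG (¬t → AF (s ∧ t)): {n5}.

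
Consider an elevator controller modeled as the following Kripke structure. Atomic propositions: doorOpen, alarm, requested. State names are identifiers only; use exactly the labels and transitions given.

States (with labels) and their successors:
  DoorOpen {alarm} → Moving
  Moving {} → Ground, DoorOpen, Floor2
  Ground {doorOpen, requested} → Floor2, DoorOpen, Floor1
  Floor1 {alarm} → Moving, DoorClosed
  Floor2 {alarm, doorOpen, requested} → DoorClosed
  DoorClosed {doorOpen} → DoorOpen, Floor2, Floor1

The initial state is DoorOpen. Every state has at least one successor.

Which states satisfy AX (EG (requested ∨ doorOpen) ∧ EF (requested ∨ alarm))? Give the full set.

States satisfying EG (requested ∨ doorOpen) ∧ EF (requested ∨ alarm): {Ground, Floor2, DoorClosed}.
States satisfying AX (EG (requested ∨ doorOpen) ∧ EF (requested ∨ alarm)): {Floor2}.

{Floor2}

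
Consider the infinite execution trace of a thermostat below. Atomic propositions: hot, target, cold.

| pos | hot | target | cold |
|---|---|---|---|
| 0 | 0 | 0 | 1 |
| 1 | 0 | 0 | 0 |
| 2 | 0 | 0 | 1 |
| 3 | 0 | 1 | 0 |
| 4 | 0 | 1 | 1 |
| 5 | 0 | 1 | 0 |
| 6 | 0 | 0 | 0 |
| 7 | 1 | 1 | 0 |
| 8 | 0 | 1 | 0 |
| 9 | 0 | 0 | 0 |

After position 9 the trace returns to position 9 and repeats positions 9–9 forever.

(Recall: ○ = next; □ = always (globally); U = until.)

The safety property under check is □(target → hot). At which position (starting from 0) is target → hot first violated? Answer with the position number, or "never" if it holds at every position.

Check target → hot at each position in order: 0 ✓, 1 ✓, 2 ✓.
At position 3 the labels are {target}, so target → hot is false there. This is the first violation.

3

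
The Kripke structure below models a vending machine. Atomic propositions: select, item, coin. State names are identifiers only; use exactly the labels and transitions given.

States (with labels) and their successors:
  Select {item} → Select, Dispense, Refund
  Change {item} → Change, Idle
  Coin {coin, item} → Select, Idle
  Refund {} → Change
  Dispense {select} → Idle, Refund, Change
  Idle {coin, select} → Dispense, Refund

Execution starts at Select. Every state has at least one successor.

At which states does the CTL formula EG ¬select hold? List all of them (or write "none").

States satisfying ¬select: {Select, Change, Coin, Refund}.
States satisfying EG ¬select: {Select, Change, Coin, Refund}.

{Select, Change, Coin, Refund}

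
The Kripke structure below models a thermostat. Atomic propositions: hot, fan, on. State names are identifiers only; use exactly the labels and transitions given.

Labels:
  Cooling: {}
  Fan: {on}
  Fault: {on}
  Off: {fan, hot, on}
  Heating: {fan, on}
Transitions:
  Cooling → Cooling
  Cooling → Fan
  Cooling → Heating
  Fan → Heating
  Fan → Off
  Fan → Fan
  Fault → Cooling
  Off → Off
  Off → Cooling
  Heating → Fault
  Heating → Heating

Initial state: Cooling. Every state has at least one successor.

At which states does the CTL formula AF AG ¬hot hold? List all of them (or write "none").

none

States satisfying AG ¬hot: ∅.
States satisfying AF AG ¬hot: ∅.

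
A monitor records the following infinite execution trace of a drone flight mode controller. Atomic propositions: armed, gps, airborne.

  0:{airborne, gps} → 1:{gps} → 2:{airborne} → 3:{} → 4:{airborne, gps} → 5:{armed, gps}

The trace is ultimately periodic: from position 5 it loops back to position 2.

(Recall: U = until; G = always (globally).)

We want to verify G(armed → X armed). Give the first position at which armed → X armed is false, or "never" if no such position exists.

5

Check armed → X armed at each position in order: 0 ✓, 1 ✓, 2 ✓, 3 ✓, 4 ✓.
At position 5 the labels are {armed, gps} and the next position 2 has {airborne}, so armed → X armed is false there. This is the first violation.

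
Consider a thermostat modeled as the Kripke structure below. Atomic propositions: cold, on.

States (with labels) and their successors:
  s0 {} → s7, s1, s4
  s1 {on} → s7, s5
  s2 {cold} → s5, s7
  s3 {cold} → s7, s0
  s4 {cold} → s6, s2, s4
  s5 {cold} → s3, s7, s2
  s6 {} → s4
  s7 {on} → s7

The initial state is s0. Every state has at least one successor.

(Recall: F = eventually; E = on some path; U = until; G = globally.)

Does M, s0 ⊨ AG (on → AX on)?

States satisfying on → AX on: {s0, s2, s3, s4, s5, s6, s7}.
States satisfying AG (on → AX on): {s7}.
s1 is reachable from s0 and violates on → AX on, so AG fails at s0.
s0 ∉ Sat(AG (on → AX on)).

Violated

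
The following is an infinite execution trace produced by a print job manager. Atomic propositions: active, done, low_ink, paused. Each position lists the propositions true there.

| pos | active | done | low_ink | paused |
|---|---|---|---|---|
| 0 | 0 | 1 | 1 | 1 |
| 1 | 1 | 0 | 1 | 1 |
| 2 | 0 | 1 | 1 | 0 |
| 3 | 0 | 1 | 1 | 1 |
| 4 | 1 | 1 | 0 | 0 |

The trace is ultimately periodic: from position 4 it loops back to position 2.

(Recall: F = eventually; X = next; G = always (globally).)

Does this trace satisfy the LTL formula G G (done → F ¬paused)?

Satisfied

G (done → F ¬paused) holds at every position 0..4, and those are all positions ever visited, so G G (done → F ¬paused) holds.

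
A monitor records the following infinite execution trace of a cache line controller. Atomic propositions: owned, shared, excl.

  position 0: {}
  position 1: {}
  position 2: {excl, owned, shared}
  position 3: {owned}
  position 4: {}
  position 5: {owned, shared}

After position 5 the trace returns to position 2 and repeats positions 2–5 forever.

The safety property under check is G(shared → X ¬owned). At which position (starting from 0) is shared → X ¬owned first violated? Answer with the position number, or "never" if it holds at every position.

Check shared → X ¬owned at each position in order: 0 ✓, 1 ✓.
At position 2 the labels are {excl, owned, shared} and the next position 3 has {owned}, so shared → X ¬owned is false there. This is the first violation.

2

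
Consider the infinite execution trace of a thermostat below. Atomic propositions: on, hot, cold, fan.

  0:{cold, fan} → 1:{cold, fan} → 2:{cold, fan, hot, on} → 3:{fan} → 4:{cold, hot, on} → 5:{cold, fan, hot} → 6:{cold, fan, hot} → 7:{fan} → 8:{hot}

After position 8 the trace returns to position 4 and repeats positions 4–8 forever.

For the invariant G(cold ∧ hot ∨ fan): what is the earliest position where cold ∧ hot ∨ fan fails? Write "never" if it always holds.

8

Check cold ∧ hot ∨ fan at each position in order: 0 ✓, 1 ✓, 2 ✓, 3 ✓, 4 ✓, 5 ✓, 6 ✓, 7 ✓.
At position 8 the labels are {hot}, so cold ∧ hot ∨ fan is false there. This is the first violation.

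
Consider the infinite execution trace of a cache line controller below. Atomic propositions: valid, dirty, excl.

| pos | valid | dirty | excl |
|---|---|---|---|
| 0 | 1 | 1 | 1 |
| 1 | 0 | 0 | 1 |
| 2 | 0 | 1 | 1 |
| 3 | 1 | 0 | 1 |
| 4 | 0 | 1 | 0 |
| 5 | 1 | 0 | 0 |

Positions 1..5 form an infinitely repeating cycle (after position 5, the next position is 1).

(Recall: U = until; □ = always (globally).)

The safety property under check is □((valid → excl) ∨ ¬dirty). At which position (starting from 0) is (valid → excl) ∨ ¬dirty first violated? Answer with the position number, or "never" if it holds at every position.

(valid → excl) ∨ ¬dirty holds at every position 0..5, and those are all the positions the trace ever visits, so the invariant □((valid → excl) ∨ ¬dirty) is never violated.

never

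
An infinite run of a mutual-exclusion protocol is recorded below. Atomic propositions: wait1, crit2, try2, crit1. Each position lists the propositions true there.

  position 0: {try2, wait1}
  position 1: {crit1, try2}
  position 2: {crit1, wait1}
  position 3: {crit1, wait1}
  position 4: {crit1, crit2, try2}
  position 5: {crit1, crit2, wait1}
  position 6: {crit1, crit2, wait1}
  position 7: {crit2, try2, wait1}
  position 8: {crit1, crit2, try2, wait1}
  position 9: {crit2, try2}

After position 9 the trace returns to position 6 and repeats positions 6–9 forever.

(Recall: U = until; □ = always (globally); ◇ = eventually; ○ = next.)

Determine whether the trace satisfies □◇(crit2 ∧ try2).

◇(crit2 ∧ try2) holds at every position 0..9, and those are all positions ever visited, so □◇(crit2 ∧ try2) holds.

Yes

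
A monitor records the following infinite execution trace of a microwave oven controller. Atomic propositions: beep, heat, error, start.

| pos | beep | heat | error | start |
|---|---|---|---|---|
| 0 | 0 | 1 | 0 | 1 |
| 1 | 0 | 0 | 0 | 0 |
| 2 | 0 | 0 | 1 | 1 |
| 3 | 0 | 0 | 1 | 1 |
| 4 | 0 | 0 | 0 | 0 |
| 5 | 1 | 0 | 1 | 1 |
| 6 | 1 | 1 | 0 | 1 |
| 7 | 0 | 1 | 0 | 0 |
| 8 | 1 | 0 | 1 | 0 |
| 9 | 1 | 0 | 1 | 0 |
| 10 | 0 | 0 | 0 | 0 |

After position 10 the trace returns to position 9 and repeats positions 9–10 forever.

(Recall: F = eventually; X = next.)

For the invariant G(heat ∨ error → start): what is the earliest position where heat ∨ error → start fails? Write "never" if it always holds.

Check heat ∨ error → start at each position in order: 0 ✓, 1 ✓, 2 ✓, 3 ✓, 4 ✓, 5 ✓, 6 ✓.
At position 7 the labels are {heat}, so heat ∨ error → start is false there. This is the first violation.

7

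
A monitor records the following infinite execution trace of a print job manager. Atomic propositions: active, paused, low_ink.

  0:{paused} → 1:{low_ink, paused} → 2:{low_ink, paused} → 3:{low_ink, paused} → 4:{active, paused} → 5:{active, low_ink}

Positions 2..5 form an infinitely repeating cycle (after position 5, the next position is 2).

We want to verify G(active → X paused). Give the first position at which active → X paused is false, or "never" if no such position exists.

4

Check active → X paused at each position in order: 0 ✓, 1 ✓, 2 ✓, 3 ✓.
At position 4 the labels are {active, paused} and the next position 5 has {active, low_ink}, so active → X paused is false there. This is the first violation.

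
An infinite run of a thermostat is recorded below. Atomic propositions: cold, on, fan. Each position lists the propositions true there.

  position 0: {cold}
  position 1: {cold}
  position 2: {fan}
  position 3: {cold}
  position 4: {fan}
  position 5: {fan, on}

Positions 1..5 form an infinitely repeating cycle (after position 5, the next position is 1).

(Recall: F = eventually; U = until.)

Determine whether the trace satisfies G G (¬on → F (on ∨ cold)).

G (¬on → F (on ∨ cold)) holds at every position 0..5, and those are all positions ever visited, so G G (¬on → F (on ∨ cold)) holds.

Holds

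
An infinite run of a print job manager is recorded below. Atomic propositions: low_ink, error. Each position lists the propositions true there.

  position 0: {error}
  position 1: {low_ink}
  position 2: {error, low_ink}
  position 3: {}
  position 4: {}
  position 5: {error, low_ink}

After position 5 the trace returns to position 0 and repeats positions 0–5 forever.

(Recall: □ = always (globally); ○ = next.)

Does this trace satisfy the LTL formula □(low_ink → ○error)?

low_ink → ○error must hold at every position from 0 onward. It fails at position 2, so □(low_ink → ○error) is false.
Positions where low_ink holds: 1, 2, 5.
Check ○error at each: 1→ok, 2→fails, 5→ok.

No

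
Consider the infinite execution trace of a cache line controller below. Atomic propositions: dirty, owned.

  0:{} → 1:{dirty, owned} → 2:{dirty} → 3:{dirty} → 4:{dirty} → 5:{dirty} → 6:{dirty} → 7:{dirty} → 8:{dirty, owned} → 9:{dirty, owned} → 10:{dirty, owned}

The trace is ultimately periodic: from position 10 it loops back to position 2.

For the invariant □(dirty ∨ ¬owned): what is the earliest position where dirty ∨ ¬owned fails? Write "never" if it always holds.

never

dirty ∨ ¬owned holds at every position 0..10, and those are all the positions the trace ever visits, so the invariant □(dirty ∨ ¬owned) is never violated.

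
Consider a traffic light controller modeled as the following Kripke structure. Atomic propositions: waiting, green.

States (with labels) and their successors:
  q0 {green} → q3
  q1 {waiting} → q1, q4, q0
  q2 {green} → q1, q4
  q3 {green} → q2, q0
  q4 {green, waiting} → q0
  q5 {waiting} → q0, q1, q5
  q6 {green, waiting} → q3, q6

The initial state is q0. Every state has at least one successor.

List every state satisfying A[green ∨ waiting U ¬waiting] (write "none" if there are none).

States satisfying green ∨ waiting: {q0, q1, q2, q3, q4, q5, q6}.
States satisfying ¬waiting: {q0, q2, q3}.
States satisfying A[green ∨ waiting U ¬waiting]: {q0, q2, q3, q4}.

{q0, q2, q3, q4}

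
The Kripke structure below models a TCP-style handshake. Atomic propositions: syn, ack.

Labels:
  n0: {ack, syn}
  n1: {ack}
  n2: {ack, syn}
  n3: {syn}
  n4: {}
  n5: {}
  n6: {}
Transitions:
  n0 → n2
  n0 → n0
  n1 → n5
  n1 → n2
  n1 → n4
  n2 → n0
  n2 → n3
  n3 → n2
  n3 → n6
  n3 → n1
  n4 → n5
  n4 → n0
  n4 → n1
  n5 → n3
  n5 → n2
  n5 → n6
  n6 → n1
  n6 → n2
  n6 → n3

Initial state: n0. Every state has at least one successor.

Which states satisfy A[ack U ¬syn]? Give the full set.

States satisfying ack: {n0, n1, n2}.
States satisfying ¬syn: {n1, n4, n5, n6}.
States satisfying A[ack U ¬syn]: {n1, n4, n5, n6}.

{n1, n4, n5, n6}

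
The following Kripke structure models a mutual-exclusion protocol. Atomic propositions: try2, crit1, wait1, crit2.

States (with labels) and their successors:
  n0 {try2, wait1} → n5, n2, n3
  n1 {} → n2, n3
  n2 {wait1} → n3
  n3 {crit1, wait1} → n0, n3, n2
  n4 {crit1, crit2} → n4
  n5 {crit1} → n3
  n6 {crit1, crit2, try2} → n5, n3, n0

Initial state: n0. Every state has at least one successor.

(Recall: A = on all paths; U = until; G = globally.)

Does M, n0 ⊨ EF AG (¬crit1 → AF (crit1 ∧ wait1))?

Holds

States satisfying AG (¬crit1 → AF (crit1 ∧ wait1)): {n0, n1, n2, n3, n4, n5, n6}.
States satisfying EF AG (¬crit1 → AF (crit1 ∧ wait1)): {n0, n1, n2, n3, n4, n5, n6}.
Some path from n0 reaches a state where AG (¬crit1 → AF (crit1 ∧ wait1)) holds.
n0 ∈ Sat(EF AG (¬crit1 → AF (crit1 ∧ wait1))).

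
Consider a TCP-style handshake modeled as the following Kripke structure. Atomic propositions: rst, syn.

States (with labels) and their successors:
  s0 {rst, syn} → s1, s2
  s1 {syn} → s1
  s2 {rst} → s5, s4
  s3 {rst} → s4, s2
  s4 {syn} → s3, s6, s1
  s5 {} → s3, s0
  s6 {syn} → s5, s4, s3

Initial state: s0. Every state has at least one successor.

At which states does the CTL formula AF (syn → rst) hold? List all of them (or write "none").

{s0, s2, s3, s5}

States satisfying syn → rst: {s0, s2, s3, s5}.
States satisfying AF (syn → rst): {s0, s2, s3, s5}.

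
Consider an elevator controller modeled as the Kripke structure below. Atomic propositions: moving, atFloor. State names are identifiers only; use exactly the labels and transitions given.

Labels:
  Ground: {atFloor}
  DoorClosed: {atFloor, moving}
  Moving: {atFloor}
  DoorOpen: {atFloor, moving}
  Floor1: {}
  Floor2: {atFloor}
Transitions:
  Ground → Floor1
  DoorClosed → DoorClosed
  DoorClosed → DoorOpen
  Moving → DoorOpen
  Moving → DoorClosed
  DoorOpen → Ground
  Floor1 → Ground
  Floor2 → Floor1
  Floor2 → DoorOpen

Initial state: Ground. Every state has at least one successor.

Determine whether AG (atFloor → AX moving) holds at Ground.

States satisfying atFloor → AX moving: {DoorClosed, Moving, Floor1}.
States satisfying AG (atFloor → AX moving): ∅.
Ground is reachable from Ground and violates atFloor → AX moving, so AG fails at Ground.
Ground ∉ Sat(AG (atFloor → AX moving)).

Violated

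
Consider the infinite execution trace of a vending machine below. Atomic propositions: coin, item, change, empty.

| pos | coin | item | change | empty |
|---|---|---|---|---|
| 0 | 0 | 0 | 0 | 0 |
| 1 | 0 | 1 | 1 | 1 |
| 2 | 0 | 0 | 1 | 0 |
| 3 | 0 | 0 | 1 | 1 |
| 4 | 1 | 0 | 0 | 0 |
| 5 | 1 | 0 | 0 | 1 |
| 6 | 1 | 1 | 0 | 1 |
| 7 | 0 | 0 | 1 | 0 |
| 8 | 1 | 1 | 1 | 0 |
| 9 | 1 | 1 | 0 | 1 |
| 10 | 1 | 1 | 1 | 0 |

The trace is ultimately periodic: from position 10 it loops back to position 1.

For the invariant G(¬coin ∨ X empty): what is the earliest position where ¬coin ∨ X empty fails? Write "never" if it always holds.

6

Check ¬coin ∨ X empty at each position in order: 0 ✓, 1 ✓, 2 ✓, 3 ✓, 4 ✓, 5 ✓.
At position 6 the labels are {coin, empty, item} and the next position 7 has {change}, so ¬coin ∨ X empty is false there. This is the first violation.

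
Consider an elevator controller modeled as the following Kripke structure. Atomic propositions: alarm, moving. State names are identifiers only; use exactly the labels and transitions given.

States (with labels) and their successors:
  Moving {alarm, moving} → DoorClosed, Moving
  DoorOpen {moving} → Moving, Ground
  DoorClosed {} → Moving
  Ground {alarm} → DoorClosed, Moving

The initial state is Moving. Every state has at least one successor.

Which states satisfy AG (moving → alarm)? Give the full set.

{Moving, DoorClosed, Ground}

States satisfying moving → alarm: {Moving, DoorClosed, Ground}.
States satisfying AG (moving → alarm): {Moving, DoorClosed, Ground}.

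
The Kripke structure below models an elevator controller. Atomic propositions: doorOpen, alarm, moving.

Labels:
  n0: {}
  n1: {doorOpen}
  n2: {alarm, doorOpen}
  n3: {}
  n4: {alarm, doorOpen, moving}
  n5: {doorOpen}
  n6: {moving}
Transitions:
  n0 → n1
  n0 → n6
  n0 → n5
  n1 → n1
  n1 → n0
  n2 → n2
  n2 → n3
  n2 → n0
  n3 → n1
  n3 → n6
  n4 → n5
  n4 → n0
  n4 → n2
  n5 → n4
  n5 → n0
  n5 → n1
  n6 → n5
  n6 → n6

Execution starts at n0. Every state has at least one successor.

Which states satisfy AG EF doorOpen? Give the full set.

{n0, n1, n2, n3, n4, n5, n6}

States satisfying EF doorOpen: {n0, n1, n2, n3, n4, n5, n6}.
States satisfying AG EF doorOpen: {n0, n1, n2, n3, n4, n5, n6}.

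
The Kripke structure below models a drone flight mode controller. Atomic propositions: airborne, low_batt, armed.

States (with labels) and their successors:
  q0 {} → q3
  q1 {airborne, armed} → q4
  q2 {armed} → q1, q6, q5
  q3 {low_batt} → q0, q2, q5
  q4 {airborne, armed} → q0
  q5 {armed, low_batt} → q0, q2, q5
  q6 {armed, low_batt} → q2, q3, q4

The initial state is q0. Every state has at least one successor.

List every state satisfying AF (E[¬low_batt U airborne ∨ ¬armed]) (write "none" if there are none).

States satisfying E[¬low_batt U airborne ∨ ¬armed]: {q0, q1, q2, q3, q4}.
States satisfying AF (E[¬low_batt U airborne ∨ ¬armed]): {q0, q1, q2, q3, q4, q6}.

{q0, q1, q2, q3, q4, q6}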